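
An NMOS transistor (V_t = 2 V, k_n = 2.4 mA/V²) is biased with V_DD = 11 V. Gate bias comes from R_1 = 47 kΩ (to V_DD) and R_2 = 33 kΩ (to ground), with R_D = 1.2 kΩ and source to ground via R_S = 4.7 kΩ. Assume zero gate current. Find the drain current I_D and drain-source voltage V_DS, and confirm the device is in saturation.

I_D ≈ 0.41 mA, V_DS ≈ 8.6 V

V_G = V_DD·R_2/(R_1+R_2) = 11×33/80 = 4.54 V.
Assume saturation: I_D = (k_n/2)(V_GS − V_t)² with V_GS = V_G − I_D·R_S = 4.54 − 4.7·I_D.
Substituting gives 26.5·I_D² − 29.6·I_D + 7.73 = 0, with roots I_D = 0.415 or 0.703 mA.
The root I_D = 0.703 mA gives V_GS = 1.23 V ≤ V_t, so take I_D = 0.415 mA.
Then V_GS = 2.59 V and V_DS = V_DD − I_D(R_D+R_S) = 11 − 0.415×5.9 = 8.55 V.
Saturation requires V_DS ≥ V_GS − V_t = 0.588 V; 8.55 ≥ 0.588 ✓.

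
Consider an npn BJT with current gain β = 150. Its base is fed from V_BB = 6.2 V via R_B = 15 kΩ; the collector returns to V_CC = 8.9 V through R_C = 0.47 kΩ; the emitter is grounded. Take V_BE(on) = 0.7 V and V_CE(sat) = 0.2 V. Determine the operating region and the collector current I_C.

Assume active: I_B = (6.2 − 0.7)/15 = 0.367 mA, giving I_C = β·I_B = 55 mA.
But then V_CE = 8.9 − 55×0.47 = -16.9 V < V_CE(sat) = 0.2 V — impossible in the active region.
So the transistor is saturated. With V_CE = 0.2 V, I_C = (V_CC − 0.2)/R_C = 8.7/0.47 = 18.5 mA.
Check: β·I_B = 55 mA > I_C = 18.5 mA, confirming saturation.

saturation; I_C ≈ 19 mA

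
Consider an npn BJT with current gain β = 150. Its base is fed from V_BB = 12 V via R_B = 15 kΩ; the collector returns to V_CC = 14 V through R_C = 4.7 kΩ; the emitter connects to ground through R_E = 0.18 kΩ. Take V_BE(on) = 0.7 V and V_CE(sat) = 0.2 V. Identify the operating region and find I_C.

saturation; I_C ≈ 2.8 mA

Assume active: I_B = (12 − 0.7)/(15 + 151×0.18) = 0.268 mA, I_C = β·I_B = 40.2 mA.
Then V_CE = 14 − 40.2×4.7 − 40.5×0.18 = -182 V < 0.2 V — the active assumption fails.
Re-solve with V_CE = 0.2 V. KCL at the emitter: V_E/R_E = (V_BB−0.7−V_E)/R_B + (V_CC−0.2−V_E)/R_C, giving V_E = 0.632 V.
I_C = (V_CC − 0.2 − V_E)/R_C = (13.8 − 0.632)/4.7 = 2.8 mA.
Check: I_B = (11.3 − 0.632)/15 = 0.711 mA, and β·I_B = 107 mA > I_C, confirming saturation.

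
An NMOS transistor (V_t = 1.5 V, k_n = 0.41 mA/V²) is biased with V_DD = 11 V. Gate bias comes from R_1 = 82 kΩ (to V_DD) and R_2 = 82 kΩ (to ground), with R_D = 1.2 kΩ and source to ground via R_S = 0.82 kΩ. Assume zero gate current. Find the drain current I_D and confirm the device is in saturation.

I_D ≈ 1.5 mA

V_G = V_DD·R_2/(R_1+R_2) = 11×82/164 = 5.5 V.
Assume saturation: I_D = (k_n/2)(V_GS − V_t)² with V_GS = V_G − I_D·R_S = 5.5 − 0.82·I_D.
Substituting gives 0.138·I_D² − 2.34·I_D + 3.28 = 0, with roots I_D = 1.54 or 15.5 mA.
The root I_D = 15.5 mA gives V_GS = -7.19 V ≤ V_t, so take I_D = 1.54 mA.
Then V_GS = 4.24 V and V_DS = V_DD − I_D(R_D+R_S) = 11 − 1.54×2.02 = 7.89 V.
Saturation requires V_DS ≥ V_GS − V_t = 2.74 V; 7.89 ≥ 2.74 ✓.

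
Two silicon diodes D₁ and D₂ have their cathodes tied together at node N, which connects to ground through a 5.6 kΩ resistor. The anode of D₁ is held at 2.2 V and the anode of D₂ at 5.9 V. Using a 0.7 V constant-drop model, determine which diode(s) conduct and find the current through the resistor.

Only D₂ conducts; I_R ≈ 0.93 mA

Assume both conduct. Then node N would need to be at both 2.2−0.7 = 1.5 V and 5.9−0.7 = 5.2 V, which is impossible.
Assume only D₂ conducts: V_N = 5.9 − 0.7 = 5.2 V, so I_R = 5.2/5.6 = 0.929 mA.
Check D₁: its anode-to-cathode voltage is 2.2 − 5.2 = -3 V < 0.7 V, so it is off. The assumption is consistent.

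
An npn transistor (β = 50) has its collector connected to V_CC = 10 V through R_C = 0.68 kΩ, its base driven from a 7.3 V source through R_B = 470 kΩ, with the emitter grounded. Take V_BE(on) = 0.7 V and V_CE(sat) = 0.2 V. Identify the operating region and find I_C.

Assume active. Base-emitter loop: I_B = (V_BB − V_BE)/R_B = (7.3 − 0.7)/470 = 0.014 mA.
I_C = β·I_B = 50×0.014 = 0.702 mA.
V_CE = V_CC − I_C·R_C = 10 − 0.702×0.68 = 9.52 V > V_CE(sat), so the active-region assumption holds.

active; I_C ≈ 0.7 mA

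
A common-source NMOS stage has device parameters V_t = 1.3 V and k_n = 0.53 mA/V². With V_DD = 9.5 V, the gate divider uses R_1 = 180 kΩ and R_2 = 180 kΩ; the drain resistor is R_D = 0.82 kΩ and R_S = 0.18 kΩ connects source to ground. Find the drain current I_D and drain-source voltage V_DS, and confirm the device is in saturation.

V_G = V_DD·R_2/(R_1+R_2) = 9.5×180/360 = 4.75 V.
Assume saturation: I_D = (k_n/2)(V_GS − V_t)² with V_GS = V_G − I_D·R_S = 4.75 − 0.18·I_D.
Substituting gives 0.00859·I_D² − 1.33·I_D + 3.15 = 0, with roots I_D = 2.41 or 152 mA.
The root I_D = 152 mA gives V_GS = -22.7 V ≤ V_t, so take I_D = 2.41 mA.
Then V_GS = 4.32 V and V_DS = V_DD − I_D(R_D+R_S) = 9.5 − 2.41×1 = 7.09 V.
Saturation requires V_DS ≥ V_GS − V_t = 3.02 V; 7.09 ≥ 3.02 ✓.

I_D ≈ 2.4 mA, V_DS ≈ 7.1 V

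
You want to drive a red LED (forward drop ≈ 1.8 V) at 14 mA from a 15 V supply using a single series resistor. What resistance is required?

The resistor drops V_S − V_D = 15 − 1.8 = 13.2 V at 14 mA.
R = 13.2 V / 14 mA = 0.943 kΩ.

R ≈ 0.94 kΩ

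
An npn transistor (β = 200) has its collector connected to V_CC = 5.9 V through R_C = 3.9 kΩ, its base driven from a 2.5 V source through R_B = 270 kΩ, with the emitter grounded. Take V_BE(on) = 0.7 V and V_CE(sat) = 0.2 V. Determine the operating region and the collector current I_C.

Assume active. Base-emitter loop: I_B = (V_BB − V_BE)/R_B = (2.5 − 0.7)/270 = 0.00667 mA.
I_C = β·I_B = 200×0.00667 = 1.33 mA.
V_CE = V_CC − I_C·R_C = 5.9 − 1.33×3.9 = 0.7 V > V_CE(sat), so the active-region assumption holds.

active; I_C ≈ 1.3 mA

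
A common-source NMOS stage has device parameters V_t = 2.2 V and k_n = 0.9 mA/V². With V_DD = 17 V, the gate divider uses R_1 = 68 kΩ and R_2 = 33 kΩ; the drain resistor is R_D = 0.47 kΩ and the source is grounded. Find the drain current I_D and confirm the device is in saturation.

I_D ≈ 5.1 mA

V_G = V_DD·R_2/(R_1+R_2) = 17×33/101 = 5.55 V. With the source grounded, V_GS = V_G = 5.55 V.
Assume saturation: I_D = (k_n/2)(V_GS − V_t)² = (0.9/2)×(5.55 − 2.2)² = 0.45×3.35² = 5.06 mA.
V_DS = V_DD − I_D·R_D = 17 − 5.06×0.47 = 14.6 V.
Saturation requires V_DS ≥ V_GS − V_t = 3.35 V; 14.6 ≥ 3.35 ✓.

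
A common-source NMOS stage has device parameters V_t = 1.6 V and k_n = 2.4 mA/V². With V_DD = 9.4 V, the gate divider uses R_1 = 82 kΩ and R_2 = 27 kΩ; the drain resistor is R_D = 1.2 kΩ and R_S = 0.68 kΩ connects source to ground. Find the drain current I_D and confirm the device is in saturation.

V_G = V_DD·R_2/(R_1+R_2) = 9.4×27/109 = 2.33 V.
Assume saturation: I_D = (k_n/2)(V_GS − V_t)² with V_GS = V_G − I_D·R_S = 2.33 − 0.68·I_D.
Substituting gives 0.555·I_D² − 2.19·I_D + 0.637 = 0, with roots I_D = 0.316 or 3.63 mA.
The root I_D = 3.63 mA gives V_GS = -0.139 V ≤ V_t, so take I_D = 0.316 mA.
Then V_GS = 2.11 V and V_DS = V_DD − I_D(R_D+R_S) = 9.4 − 0.316×1.88 = 8.81 V.
Saturation requires V_DS ≥ V_GS − V_t = 0.513 V; 8.81 ≥ 0.513 ✓.

I_D ≈ 0.32 mA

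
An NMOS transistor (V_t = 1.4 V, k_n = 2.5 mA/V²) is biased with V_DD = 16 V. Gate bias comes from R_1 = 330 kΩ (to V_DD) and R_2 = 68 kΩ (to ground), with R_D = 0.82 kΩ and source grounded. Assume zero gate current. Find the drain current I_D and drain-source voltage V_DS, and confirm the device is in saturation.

I_D ≈ 2.2 mA, V_DS ≈ 14 V

V_G = V_DD·R_2/(R_1+R_2) = 16×68/398 = 2.73 V. With the source grounded, V_GS = V_G = 2.73 V.
Assume saturation: I_D = (k_n/2)(V_GS − V_t)² = (2.5/2)×(2.73 − 1.4)² = 1.25×1.33² = 2.22 mA.
V_DS = V_DD − I_D·R_D = 16 − 2.22×0.82 = 14.2 V.
Saturation requires V_DS ≥ V_GS − V_t = 1.33 V; 14.2 ≥ 1.33 ✓.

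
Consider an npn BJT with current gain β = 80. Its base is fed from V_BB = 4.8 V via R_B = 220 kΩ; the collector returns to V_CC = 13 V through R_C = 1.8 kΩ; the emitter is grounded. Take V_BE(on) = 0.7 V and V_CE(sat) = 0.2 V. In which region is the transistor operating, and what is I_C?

Assume active. Base-emitter loop: I_B = (V_BB − V_BE)/R_B = (4.8 − 0.7)/220 = 0.0186 mA.
I_C = β·I_B = 80×0.0186 = 1.49 mA.
V_CE = V_CC − I_C·R_C = 13 − 1.49×1.8 = 10.3 V > V_CE(sat), so the active-region assumption holds.

active; I_C ≈ 1.5 mA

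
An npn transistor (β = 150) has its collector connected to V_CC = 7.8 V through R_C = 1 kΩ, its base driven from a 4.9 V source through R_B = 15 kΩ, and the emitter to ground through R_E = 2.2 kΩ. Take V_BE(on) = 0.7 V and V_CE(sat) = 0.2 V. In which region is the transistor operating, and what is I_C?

Assume active. Base-emitter loop: I_B = (V_BB − V_BE)/(R_B + (β+1)R_E) = (4.9 − 0.7)/(15 + 151×2.2) = 0.0121 mA.
I_C = β·I_B = 150×0.0121 = 1.81 mA.
V_CE = V_CC − I_C·R_C − I_E·R_E = 7.8 − 1.81×1 − 1.83×2.2 = 1.97 V > V_CE(sat), so the active-region assumption holds.

active; I_C ≈ 1.8 mA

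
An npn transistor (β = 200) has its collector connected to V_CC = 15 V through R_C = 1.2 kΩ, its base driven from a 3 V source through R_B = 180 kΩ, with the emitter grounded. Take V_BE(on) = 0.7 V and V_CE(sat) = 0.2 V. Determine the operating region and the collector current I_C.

Assume active. Base-emitter loop: I_B = (V_BB − V_BE)/R_B = (3 − 0.7)/180 = 0.0128 mA.
I_C = β·I_B = 200×0.0128 = 2.56 mA.
V_CE = V_CC − I_C·R_C = 15 − 2.56×1.2 = 11.9 V > V_CE(sat), so the active-region assumption holds.

active; I_C ≈ 2.6 mA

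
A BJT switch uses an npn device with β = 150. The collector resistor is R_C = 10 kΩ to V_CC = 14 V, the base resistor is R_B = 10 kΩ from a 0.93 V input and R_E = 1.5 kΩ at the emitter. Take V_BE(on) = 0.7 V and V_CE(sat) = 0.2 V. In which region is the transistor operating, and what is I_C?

Assume active. Base-emitter loop: I_B = (V_BB − V_BE)/(R_B + (β+1)R_E) = (0.93 − 0.7)/(10 + 151×1.5) = 0.000973 mA.
I_C = β·I_B = 150×0.000973 = 0.146 mA.
V_CE = V_CC − I_C·R_C − I_E·R_E = 14 − 0.146×10 − 0.147×1.5 = 12.3 V > V_CE(sat), so the active-region assumption holds.

active; I_C ≈ 0.15 mA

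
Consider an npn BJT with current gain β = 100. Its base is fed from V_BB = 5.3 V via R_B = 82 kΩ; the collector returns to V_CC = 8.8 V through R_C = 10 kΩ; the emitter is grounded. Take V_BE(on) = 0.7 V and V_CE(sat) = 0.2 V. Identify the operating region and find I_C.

saturation; I_C ≈ 0.86 mA

Assume active: I_B = (5.3 − 0.7)/82 = 0.0561 mA, giving I_C = β·I_B = 5.61 mA.
But then V_CE = 8.8 − 5.61×10 = -47.3 V < V_CE(sat) = 0.2 V — impossible in the active region.
So the transistor is saturated. With V_CE = 0.2 V, I_C = (V_CC − 0.2)/R_C = 8.6/10 = 0.86 mA.
Check: β·I_B = 5.61 mA > I_C = 0.86 mA, confirming saturation.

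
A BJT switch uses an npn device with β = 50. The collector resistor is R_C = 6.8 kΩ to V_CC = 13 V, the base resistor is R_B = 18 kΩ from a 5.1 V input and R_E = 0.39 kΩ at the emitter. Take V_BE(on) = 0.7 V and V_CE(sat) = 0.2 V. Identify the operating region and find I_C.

Assume active: I_B = (5.1 − 0.7)/(18 + 51×0.39) = 0.116 mA, I_C = β·I_B = 5.81 mA.
Then V_CE = 13 − 5.81×6.8 − 5.92×0.39 = -28.8 V < 0.2 V — the active assumption fails.
Re-solve with V_CE = 0.2 V. KCL at the emitter: V_E/R_E = (V_BB−0.7−V_E)/R_B + (V_CC−0.2−V_E)/R_C, giving V_E = 0.769 V.
I_C = (V_CC − 0.2 − V_E)/R_C = (12.8 − 0.769)/6.8 = 1.77 mA.
Check: I_B = (4.4 − 0.769)/18 = 0.202 mA, and β·I_B = 10.1 mA > I_C, confirming saturation.

saturation; I_C ≈ 1.8 mA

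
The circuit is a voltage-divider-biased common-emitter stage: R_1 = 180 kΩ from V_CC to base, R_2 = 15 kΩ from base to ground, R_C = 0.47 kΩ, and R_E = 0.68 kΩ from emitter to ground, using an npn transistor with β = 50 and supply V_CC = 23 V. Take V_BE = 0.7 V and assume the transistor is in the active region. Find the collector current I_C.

Thevenize the base divider: V_Th = V_CC·R_2/(R_1+R_2) = 23×15/195 = 1.77 V, R_Th = R_1‖R_2 = 13.8 kΩ.
Base-emitter loop: V_Th = I_B·R_Th + V_BE + (β+1)I_B·R_E, so I_B = (1.77 − 0.7) / (13.8 + 51×0.68) = 0.022 mA.
I_C = β·I_B = 50×0.022 = 1.1 mA, and I_E = (β+1)I_B = 1.12 mA.
V_CE = V_CC − I_C·R_C − I_E·R_E = 23 − 1.1×0.47 − 1.12×0.68 = 21.7 V.
V_CE = 21.7 V > 0.2 V confirms active-region operation.

I_C ≈ 1.1 mA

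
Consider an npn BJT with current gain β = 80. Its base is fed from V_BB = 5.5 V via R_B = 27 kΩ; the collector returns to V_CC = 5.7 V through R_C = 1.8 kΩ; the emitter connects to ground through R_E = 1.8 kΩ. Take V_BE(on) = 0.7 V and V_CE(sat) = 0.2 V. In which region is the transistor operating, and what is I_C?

Assume active: I_B = (5.5 − 0.7)/(27 + 81×1.8) = 0.0278 mA, I_C = β·I_B = 2.22 mA.
Then V_CE = 5.7 − 2.22×1.8 − 2.25×1.8 = -2.35 V < 0.2 V — the active assumption fails.
Re-solve with V_CE = 0.2 V. KCL at the emitter: V_E/R_E = (V_BB−0.7−V_E)/R_B + (V_CC−0.2−V_E)/R_C, giving V_E = 2.82 V.
I_C = (V_CC − 0.2 − V_E)/R_C = (5.5 − 2.82)/1.8 = 1.49 mA.
Check: I_B = (4.8 − 2.82)/27 = 0.0735 mA, and β·I_B = 5.88 mA > I_C, confirming saturation.

saturation; I_C ≈ 1.5 mA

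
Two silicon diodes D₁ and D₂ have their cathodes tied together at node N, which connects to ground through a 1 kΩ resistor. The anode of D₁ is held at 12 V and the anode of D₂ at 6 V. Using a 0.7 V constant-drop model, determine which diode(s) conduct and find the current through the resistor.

Assume both conduct. Then node N would need to be at both 12−0.7 = 11.3 V and 6−0.7 = 5.3 V, which is impossible.
Assume only D₁ conducts: V_N = 12 − 0.7 = 11.3 V, so I_R = 11.3/1 = 11.3 mA.
Check D₂: its anode-to-cathode voltage is 6 − 11.3 = -5.3 V < 0.7 V, so it is off. The assumption is consistent.

Only D₁ conducts; I_R ≈ 11 mA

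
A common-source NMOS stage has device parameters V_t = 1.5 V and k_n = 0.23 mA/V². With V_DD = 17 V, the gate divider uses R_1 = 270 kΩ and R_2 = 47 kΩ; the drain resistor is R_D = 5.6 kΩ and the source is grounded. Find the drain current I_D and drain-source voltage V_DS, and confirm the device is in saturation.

I_D ≈ 0.12 mA, V_DS ≈ 16 V

V_G = V_DD·R_2/(R_1+R_2) = 17×47/317 = 2.52 V. With the source grounded, V_GS = V_G = 2.52 V.
Assume saturation: I_D = (k_n/2)(V_GS − V_t)² = (0.23/2)×(2.52 − 1.5)² = 0.115×1.02² = 0.12 mA.
V_DS = V_DD − I_D·R_D = 17 − 0.12×5.6 = 16.3 V.
Saturation requires V_DS ≥ V_GS − V_t = 1.02 V; 16.3 ≥ 1.02 ✓.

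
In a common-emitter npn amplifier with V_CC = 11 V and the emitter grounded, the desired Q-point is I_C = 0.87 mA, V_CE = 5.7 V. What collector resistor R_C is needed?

Collector loop: V_CC = I_C·R_C + V_CE.
R_C = (V_CC − V_CE)/I_C = (11 − 5.7)/0.87 = 6.09 kΩ.

R_C ≈ 6.1 kΩ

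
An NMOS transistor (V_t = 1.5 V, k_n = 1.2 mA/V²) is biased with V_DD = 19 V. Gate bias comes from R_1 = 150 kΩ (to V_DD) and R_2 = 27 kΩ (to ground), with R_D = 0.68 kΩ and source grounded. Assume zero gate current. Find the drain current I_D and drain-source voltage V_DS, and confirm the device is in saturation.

I_D ≈ 1.2 mA, V_DS ≈ 18 V

V_G = V_DD·R_2/(R_1+R_2) = 19×27/177 = 2.9 V. With the source grounded, V_GS = V_G = 2.9 V.
Assume saturation: I_D = (k_n/2)(V_GS − V_t)² = (1.2/2)×(2.9 − 1.5)² = 0.6×1.4² = 1.17 mA.
V_DS = V_DD − I_D·R_D = 19 − 1.17×0.68 = 18.2 V.
Saturation requires V_DS ≥ V_GS − V_t = 1.4 V; 18.2 ≥ 1.4 ✓.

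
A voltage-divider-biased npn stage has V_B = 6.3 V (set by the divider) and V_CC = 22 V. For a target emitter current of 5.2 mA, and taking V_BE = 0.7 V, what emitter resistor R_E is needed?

V_E = V_B − V_BE = 6.3 − 0.7 = 5.6 V.
R_E = V_E / I_E = 5.6 / 5.2 = 1.08 kΩ.

R_E ≈ 1.1 kΩ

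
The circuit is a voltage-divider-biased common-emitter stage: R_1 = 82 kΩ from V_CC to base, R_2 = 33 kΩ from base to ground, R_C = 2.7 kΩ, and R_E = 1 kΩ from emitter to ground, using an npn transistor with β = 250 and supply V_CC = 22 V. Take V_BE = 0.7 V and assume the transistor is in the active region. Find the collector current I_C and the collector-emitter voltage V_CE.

I_C ≈ 5.1 mA, V_CE ≈ 3.1 V

Thevenize the base divider: V_Th = V_CC·R_2/(R_1+R_2) = 22×33/115 = 6.31 V, R_Th = R_1‖R_2 = 23.5 kΩ.
Base-emitter loop: V_Th = I_B·R_Th + V_BE + (β+1)I_B·R_E, so I_B = (6.31 − 0.7) / (23.5 + 251×1) = 0.0204 mA.
I_C = β·I_B = 250×0.0204 = 5.11 mA, and I_E = (β+1)I_B = 5.13 mA.
V_CE = V_CC − I_C·R_C − I_E·R_E = 22 − 5.11×2.7 − 5.13×1 = 3.07 V.
V_CE = 3.07 V > 0.2 V confirms active-region operation.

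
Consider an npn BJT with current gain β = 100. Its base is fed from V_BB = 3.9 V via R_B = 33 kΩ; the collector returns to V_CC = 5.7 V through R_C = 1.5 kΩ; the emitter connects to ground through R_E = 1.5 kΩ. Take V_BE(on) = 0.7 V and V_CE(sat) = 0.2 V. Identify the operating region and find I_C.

active; I_C ≈ 1.7 mA

Assume active. Base-emitter loop: I_B = (V_BB − V_BE)/(R_B + (β+1)R_E) = (3.9 − 0.7)/(33 + 101×1.5) = 0.0173 mA.
I_C = β·I_B = 100×0.0173 = 1.73 mA.
V_CE = V_CC − I_C·R_C − I_E·R_E = 5.7 − 1.73×1.5 − 1.75×1.5 = 0.471 V > V_CE(sat), so the active-region assumption holds.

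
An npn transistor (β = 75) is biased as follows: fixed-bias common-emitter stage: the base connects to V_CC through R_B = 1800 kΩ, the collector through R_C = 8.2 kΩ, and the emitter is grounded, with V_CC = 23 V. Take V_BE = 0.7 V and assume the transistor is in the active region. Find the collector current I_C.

Base loop: V_CC = I_B·R_B + V_BE, so I_B = (23 − 0.7)/1800 kΩ = 0.0124 mA.
In the active region I_C = β·I_B = 75 × 0.0124 = 0.929 mA.
Collector loop: V_CE = V_CC − I_C·R_C = 23 − 0.929×8.2 = 15.4 V.
Since V_CE = 15.4 V > V_CE(sat) ≈ 0.2 V, the transistor is in the active region as assumed.

I_C ≈ 0.93 mA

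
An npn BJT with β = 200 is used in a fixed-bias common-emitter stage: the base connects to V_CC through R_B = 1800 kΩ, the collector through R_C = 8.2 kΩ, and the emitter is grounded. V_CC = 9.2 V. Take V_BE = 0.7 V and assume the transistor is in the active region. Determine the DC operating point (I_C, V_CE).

Base loop: V_CC = I_B·R_B + V_BE, so I_B = (9.2 − 0.7)/1800 kΩ = 0.00472 mA.
In the active region I_C = β·I_B = 200 × 0.00472 = 0.944 mA.
Collector loop: V_CE = V_CC − I_C·R_C = 9.2 − 0.944×8.2 = 1.46 V.
Since V_CE = 1.46 V > V_CE(sat) ≈ 0.2 V, the transistor is in the active region as assumed.

I_C ≈ 0.94 mA, V_CE ≈ 1.5 V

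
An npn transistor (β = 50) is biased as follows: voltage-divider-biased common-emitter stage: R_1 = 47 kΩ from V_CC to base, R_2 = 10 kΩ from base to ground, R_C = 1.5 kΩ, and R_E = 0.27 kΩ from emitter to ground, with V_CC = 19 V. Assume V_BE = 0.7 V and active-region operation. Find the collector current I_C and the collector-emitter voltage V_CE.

Thevenize the base divider: V_Th = V_CC·R_2/(R_1+R_2) = 19×10/57 = 3.33 V, R_Th = R_1‖R_2 = 8.25 kΩ.
Base-emitter loop: V_Th = I_B·R_Th + V_BE + (β+1)I_B·R_E, so I_B = (3.33 − 0.7) / (8.25 + 51×0.27) = 0.12 mA.
I_C = β·I_B = 50×0.12 = 5.98 mA, and I_E = (β+1)I_B = 6.1 mA.
V_CE = V_CC − I_C·R_C − I_E·R_E = 19 − 5.98×1.5 − 6.1×0.27 = 8.38 V.
V_CE = 8.38 V > 0.2 V confirms active-region operation.

I_C ≈ 6 mA, V_CE ≈ 8.4 V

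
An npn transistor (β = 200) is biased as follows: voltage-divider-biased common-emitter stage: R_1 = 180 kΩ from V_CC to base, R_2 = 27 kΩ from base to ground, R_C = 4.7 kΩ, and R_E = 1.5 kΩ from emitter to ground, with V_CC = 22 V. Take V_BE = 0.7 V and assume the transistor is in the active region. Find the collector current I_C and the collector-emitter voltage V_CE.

Thevenize the base divider: V_Th = V_CC·R_2/(R_1+R_2) = 22×27/207 = 2.87 V, R_Th = R_1‖R_2 = 23.5 kΩ.
Base-emitter loop: V_Th = I_B·R_Th + V_BE + (β+1)I_B·R_E, so I_B = (2.87 − 0.7) / (23.5 + 201×1.5) = 0.00668 mA.
I_C = β·I_B = 200×0.00668 = 1.34 mA, and I_E = (β+1)I_B = 1.34 mA.
V_CE = V_CC − I_C·R_C − I_E·R_E = 22 − 1.34×4.7 − 1.34×1.5 = 13.7 V.
V_CE = 13.7 V > 0.2 V confirms active-region operation.

I_C ≈ 1.3 mA, V_CE ≈ 14 V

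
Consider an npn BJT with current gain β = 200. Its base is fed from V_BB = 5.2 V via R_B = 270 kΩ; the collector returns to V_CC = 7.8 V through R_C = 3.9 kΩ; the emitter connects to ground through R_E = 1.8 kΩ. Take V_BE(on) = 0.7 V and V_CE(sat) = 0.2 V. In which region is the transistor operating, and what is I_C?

Assume active: I_B = (5.2 − 0.7)/(270 + 201×1.8) = 0.00712 mA, I_C = β·I_B = 1.42 mA.
Then V_CE = 7.8 − 1.42×3.9 − 1.43×1.8 = -0.332 V < 0.2 V — the active assumption fails.
Re-solve with V_CE = 0.2 V. KCL at the emitter: V_E/R_E = (V_BB−0.7−V_E)/R_B + (V_CC−0.2−V_E)/R_C, giving V_E = 2.41 V.
I_C = (V_CC − 0.2 − V_E)/R_C = (7.6 − 2.41)/3.9 = 1.33 mA.
Check: I_B = (4.5 − 2.41)/270 = 0.00774 mA, and β·I_B = 1.55 mA > I_C, confirming saturation.

saturation; I_C ≈ 1.3 mA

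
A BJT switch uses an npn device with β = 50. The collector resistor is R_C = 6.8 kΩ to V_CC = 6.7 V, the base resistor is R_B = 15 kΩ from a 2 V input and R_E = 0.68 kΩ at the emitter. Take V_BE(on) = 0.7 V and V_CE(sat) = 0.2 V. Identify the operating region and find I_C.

Assume active: I_B = (2 − 0.7)/(15 + 51×0.68) = 0.0262 mA, I_C = β·I_B = 1.31 mA.
Then V_CE = 6.7 − 1.31×6.8 − 1.33×0.68 = -3.1 V < 0.2 V — the active assumption fails.
Re-solve with V_CE = 0.2 V. KCL at the emitter: V_E/R_E = (V_BB−0.7−V_E)/R_B + (V_CC−0.2−V_E)/R_C, giving V_E = 0.619 V.
I_C = (V_CC − 0.2 − V_E)/R_C = (6.5 − 0.619)/6.8 = 0.865 mA.
Check: I_B = (1.3 − 0.619)/15 = 0.0454 mA, and β·I_B = 2.27 mA > I_C, confirming saturation.

saturation; I_C ≈ 0.86 mA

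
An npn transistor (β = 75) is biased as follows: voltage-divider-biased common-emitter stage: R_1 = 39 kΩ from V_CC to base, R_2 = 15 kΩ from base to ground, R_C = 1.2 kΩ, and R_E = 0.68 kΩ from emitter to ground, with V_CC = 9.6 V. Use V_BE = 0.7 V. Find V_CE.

Thevenize the base divider: V_Th = V_CC·R_2/(R_1+R_2) = 9.6×15/54 = 2.67 V, R_Th = R_1‖R_2 = 10.8 kΩ.
Base-emitter loop: V_Th = I_B·R_Th + V_BE + (β+1)I_B·R_E, so I_B = (2.67 − 0.7) / (10.8 + 76×0.68) = 0.0315 mA.
I_C = β·I_B = 75×0.0315 = 2.36 mA, and I_E = (β+1)I_B = 2.39 mA.
V_CE = V_CC − I_C·R_C − I_E·R_E = 9.6 − 2.36×1.2 − 2.39×0.68 = 5.14 V.
V_CE = 5.14 V > 0.2 V confirms active-region operation.

V_CE ≈ 5.1 V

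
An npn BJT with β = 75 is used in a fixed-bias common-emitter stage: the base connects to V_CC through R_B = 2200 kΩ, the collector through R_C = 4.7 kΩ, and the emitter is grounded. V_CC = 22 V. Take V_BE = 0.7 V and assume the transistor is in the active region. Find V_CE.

Base loop: V_CC = I_B·R_B + V_BE, so I_B = (22 − 0.7)/2200 kΩ = 0.00968 mA.
In the active region I_C = β·I_B = 75 × 0.00968 = 0.726 mA.
Collector loop: V_CE = V_CC − I_C·R_C = 22 − 0.726×4.7 = 18.6 V.
Since V_CE = 18.6 V > V_CE(sat) ≈ 0.2 V, the transistor is in the active region as assumed.

V_CE ≈ 19 V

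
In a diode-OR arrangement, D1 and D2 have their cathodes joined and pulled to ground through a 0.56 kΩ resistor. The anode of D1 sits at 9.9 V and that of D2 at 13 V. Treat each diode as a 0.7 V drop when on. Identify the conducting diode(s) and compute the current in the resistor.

Only D2 conducts; I_R ≈ 22 mA

Assume both conduct. Then node N would need to be at both 9.9−0.7 = 9.2 V and 13−0.7 = 12.3 V, which is impossible.
Assume only D2 conducts: V_N = 13 − 0.7 = 12.3 V, so I_R = 12.3/0.56 = 22 mA.
Check D1: its anode-to-cathode voltage is 9.9 − 12.3 = -2.4 V < 0.7 V, so it is off. The assumption is consistent.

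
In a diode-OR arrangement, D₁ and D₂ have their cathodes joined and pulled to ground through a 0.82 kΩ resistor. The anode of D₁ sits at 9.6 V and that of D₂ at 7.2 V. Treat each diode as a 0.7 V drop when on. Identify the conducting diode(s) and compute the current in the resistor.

Only D₁ conducts; I_R ≈ 11 mA

Assume both conduct. Then node N would need to be at both 9.6−0.7 = 8.9 V and 7.2−0.7 = 6.5 V, which is impossible.
Assume only D₁ conducts: V_N = 9.6 − 0.7 = 8.9 V, so I_R = 8.9/0.82 = 10.9 mA.
Check D₂: its anode-to-cathode voltage is 7.2 − 8.9 = -1.7 V < 0.7 V, so it is off. The assumption is consistent.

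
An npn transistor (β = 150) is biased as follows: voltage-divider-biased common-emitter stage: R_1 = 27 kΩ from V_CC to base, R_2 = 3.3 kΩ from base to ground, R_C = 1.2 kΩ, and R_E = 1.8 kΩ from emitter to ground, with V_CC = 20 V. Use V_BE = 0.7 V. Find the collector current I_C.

I_C ≈ 0.81 mA

Thevenize the base divider: V_Th = V_CC·R_2/(R_1+R_2) = 20×3.3/30.3 = 2.18 V, R_Th = R_1‖R_2 = 2.94 kΩ.
Base-emitter loop: V_Th = I_B·R_Th + V_BE + (β+1)I_B·R_E, so I_B = (2.18 − 0.7) / (2.94 + 151×1.8) = 0.00538 mA.
I_C = β·I_B = 150×0.00538 = 0.807 mA, and I_E = (β+1)I_B = 0.812 mA.
V_CE = V_CC − I_C·R_C − I_E·R_E = 20 − 0.807×1.2 − 0.812×1.8 = 17.6 V.
V_CE = 17.6 V > 0.2 V confirms active-region operation.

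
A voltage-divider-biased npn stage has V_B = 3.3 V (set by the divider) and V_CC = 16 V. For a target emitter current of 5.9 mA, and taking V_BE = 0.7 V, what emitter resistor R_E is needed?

R_E ≈ 0.44 kΩ

V_E = V_B − V_BE = 3.3 − 0.7 = 2.6 V.
R_E = V_E / I_E = 2.6 / 5.9 = 0.441 kΩ.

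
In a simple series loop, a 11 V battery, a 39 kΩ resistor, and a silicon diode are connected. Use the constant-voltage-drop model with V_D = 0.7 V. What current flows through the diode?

KVL around the loop: 11 = V_D + I·R = 0.7 + I × 39 kΩ.
So I = (11 − 0.7) / 39 kΩ = 10.3 / 39 = 0.264 mA.

I ≈ 0.26 mA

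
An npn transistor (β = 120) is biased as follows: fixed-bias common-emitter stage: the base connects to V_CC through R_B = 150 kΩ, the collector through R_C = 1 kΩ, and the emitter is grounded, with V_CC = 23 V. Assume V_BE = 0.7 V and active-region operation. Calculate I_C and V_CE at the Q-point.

I_C ≈ 18 mA, V_CE ≈ 5.2 V

Base loop: V_CC = I_B·R_B + V_BE, so I_B = (23 − 0.7)/150 kΩ = 0.149 mA.
In the active region I_C = β·I_B = 120 × 0.149 = 17.8 mA.
Collector loop: V_CE = V_CC − I_C·R_C = 23 − 17.8×1 = 5.16 V.
Since V_CE = 5.16 V > V_CE(sat) ≈ 0.2 V, the transistor is in the active region as assumed.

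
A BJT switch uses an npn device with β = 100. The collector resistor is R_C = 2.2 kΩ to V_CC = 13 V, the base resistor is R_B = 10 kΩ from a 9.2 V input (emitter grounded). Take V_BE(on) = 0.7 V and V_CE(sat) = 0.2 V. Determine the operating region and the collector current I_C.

saturation; I_C ≈ 5.8 mA

Assume active: I_B = (9.2 − 0.7)/10 = 0.85 mA, giving I_C = β·I_B = 85 mA.
But then V_CE = 13 − 85×2.2 = -174 V < V_CE(sat) = 0.2 V — impossible in the active region.
So the transistor is saturated. With V_CE = 0.2 V, I_C = (V_CC − 0.2)/R_C = 12.8/2.2 = 5.82 mA.
Check: β·I_B = 85 mA > I_C = 5.82 mA, confirming saturation.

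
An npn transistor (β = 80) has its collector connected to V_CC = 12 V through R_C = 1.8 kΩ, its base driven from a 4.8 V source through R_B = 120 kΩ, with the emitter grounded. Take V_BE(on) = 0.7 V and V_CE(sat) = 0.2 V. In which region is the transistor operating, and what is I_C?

active; I_C ≈ 2.7 mA

Assume active. Base-emitter loop: I_B = (V_BB − V_BE)/R_B = (4.8 − 0.7)/120 = 0.0342 mA.
I_C = β·I_B = 80×0.0342 = 2.73 mA.
V_CE = V_CC − I_C·R_C = 12 − 2.73×1.8 = 7.08 V > V_CE(sat), so the active-region assumption holds.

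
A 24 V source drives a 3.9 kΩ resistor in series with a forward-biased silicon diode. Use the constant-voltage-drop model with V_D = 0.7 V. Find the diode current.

I ≈ 6 mA

KVL around the loop: 24 = V_D + I·R = 0.7 + I × 3.9 kΩ.
So I = (24 − 0.7) / 3.9 kΩ = 23.3 / 3.9 = 5.97 mA.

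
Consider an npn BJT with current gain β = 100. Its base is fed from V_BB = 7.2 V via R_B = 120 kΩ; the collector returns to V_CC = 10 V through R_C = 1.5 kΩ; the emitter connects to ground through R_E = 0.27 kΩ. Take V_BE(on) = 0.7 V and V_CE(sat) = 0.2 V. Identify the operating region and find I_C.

Assume active. Base-emitter loop: I_B = (V_BB − V_BE)/(R_B + (β+1)R_E) = (7.2 − 0.7)/(120 + 101×0.27) = 0.0441 mA.
I_C = β·I_B = 100×0.0441 = 4.41 mA.
V_CE = V_CC − I_C·R_C − I_E·R_E = 10 − 4.41×1.5 − 4.46×0.27 = 2.18 V > V_CE(sat), so the active-region assumption holds.

active; I_C ≈ 4.4 mA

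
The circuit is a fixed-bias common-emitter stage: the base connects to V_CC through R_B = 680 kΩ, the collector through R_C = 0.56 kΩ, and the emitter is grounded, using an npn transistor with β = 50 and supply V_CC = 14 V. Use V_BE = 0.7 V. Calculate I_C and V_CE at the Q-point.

Base loop: V_CC = I_B·R_B + V_BE, so I_B = (14 − 0.7)/680 kΩ = 0.0196 mA.
In the active region I_C = β·I_B = 50 × 0.0196 = 0.978 mA.
Collector loop: V_CE = V_CC − I_C·R_C = 14 − 0.978×0.56 = 13.5 V.
Since V_CE = 13.5 V > V_CE(sat) ≈ 0.2 V, the transistor is in the active region as assumed.

I_C ≈ 0.98 mA, V_CE ≈ 13 V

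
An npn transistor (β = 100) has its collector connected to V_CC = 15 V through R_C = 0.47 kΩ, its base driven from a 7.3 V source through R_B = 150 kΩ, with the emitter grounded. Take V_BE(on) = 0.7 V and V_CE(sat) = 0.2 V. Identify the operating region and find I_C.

active; I_C ≈ 4.4 mA

Assume active. Base-emitter loop: I_B = (V_BB − V_BE)/R_B = (7.3 − 0.7)/150 = 0.044 mA.
I_C = β·I_B = 100×0.044 = 4.4 mA.
V_CE = V_CC − I_C·R_C = 15 − 4.4×0.47 = 12.9 V > V_CE(sat), so the active-region assumption holds.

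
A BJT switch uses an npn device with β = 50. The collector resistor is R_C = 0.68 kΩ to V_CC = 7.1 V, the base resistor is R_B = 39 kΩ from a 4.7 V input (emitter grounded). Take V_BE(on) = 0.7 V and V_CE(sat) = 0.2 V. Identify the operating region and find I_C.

active; I_C ≈ 5.1 mA

Assume active. Base-emitter loop: I_B = (V_BB − V_BE)/R_B = (4.7 − 0.7)/39 = 0.103 mA.
I_C = β·I_B = 50×0.103 = 5.13 mA.
V_CE = V_CC − I_C·R_C = 7.1 − 5.13×0.68 = 3.61 V > V_CE(sat), so the active-region assumption holds.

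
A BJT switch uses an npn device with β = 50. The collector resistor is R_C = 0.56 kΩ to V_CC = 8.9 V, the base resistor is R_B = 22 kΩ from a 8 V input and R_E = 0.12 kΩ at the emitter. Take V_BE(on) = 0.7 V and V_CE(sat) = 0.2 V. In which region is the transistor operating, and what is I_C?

saturation; I_C ≈ 13 mA

Assume active: I_B = (8 − 0.7)/(22 + 51×0.12) = 0.26 mA, I_C = β·I_B = 13 mA.
Then V_CE = 8.9 − 13×0.56 − 13.2×0.12 = 0.0424 V < 0.2 V — the active assumption fails.
Re-solve with V_CE = 0.2 V. KCL at the emitter: V_E/R_E = (V_BB−0.7−V_E)/R_B + (V_CC−0.2−V_E)/R_C, giving V_E = 1.56 V.
I_C = (V_CC − 0.2 − V_E)/R_C = (8.7 − 1.56)/0.56 = 12.7 mA.
Check: I_B = (7.3 − 1.56)/22 = 0.261 mA, and β·I_B = 13 mA > I_C, confirming saturation.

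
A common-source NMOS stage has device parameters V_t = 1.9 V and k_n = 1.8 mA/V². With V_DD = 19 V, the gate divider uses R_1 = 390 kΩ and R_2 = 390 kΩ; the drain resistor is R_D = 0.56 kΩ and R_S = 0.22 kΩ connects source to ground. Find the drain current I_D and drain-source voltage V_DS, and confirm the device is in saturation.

V_G = V_DD·R_2/(R_1+R_2) = 19×390/780 = 9.5 V.
Assume saturation: I_D = (k_n/2)(V_GS − V_t)² with V_GS = V_G − I_D·R_S = 9.5 − 0.22·I_D.
Substituting gives 0.0436·I_D² − 4.01·I_D + 52 = 0, with roots I_D = 15.6 or 76.4 mA.
The root I_D = 76.4 mA gives V_GS = -7.32 V ≤ V_t, so take I_D = 15.6 mA.
Then V_GS = 6.07 V and V_DS = V_DD − I_D(R_D+R_S) = 19 − 15.6×0.78 = 6.82 V.
Saturation requires V_DS ≥ V_GS − V_t = 4.17 V; 6.82 ≥ 4.17 ✓.

I_D ≈ 16 mA, V_DS ≈ 6.8 V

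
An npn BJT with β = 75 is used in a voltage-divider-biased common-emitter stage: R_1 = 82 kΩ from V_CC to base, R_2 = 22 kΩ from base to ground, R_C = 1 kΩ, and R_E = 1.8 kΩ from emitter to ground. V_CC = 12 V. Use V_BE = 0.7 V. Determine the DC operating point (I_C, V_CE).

Thevenize the base divider: V_Th = V_CC·R_2/(R_1+R_2) = 12×22/104 = 2.54 V, R_Th = R_1‖R_2 = 17.3 kΩ.
Base-emitter loop: V_Th = I_B·R_Th + V_BE + (β+1)I_B·R_E, so I_B = (2.54 − 0.7) / (17.3 + 76×1.8) = 0.0119 mA.
I_C = β·I_B = 75×0.0119 = 0.895 mA, and I_E = (β+1)I_B = 0.906 mA.
V_CE = V_CC − I_C·R_C − I_E·R_E = 12 − 0.895×1 − 0.906×1.8 = 9.47 V.
V_CE = 9.47 V > 0.2 V confirms active-region operation.

I_C ≈ 0.89 mA, V_CE ≈ 9.5 V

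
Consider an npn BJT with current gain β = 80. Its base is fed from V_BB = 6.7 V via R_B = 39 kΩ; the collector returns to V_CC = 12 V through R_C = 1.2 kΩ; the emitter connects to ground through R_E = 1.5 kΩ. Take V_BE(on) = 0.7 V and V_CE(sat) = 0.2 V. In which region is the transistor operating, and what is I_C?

active; I_C ≈ 3 mA

Assume active. Base-emitter loop: I_B = (V_BB − V_BE)/(R_B + (β+1)R_E) = (6.7 − 0.7)/(39 + 81×1.5) = 0.0374 mA.
I_C = β·I_B = 80×0.0374 = 2.99 mA.
V_CE = V_CC − I_C·R_C − I_E·R_E = 12 − 2.99×1.2 − 3.03×1.5 = 3.87 V > V_CE(sat), so the active-region assumption holds.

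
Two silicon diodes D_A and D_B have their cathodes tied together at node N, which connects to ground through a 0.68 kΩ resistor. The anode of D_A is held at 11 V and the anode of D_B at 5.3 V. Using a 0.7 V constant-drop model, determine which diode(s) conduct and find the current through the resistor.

Assume both conduct. Then node N would need to be at both 11−0.7 = 10.3 V and 5.3−0.7 = 4.6 V, which is impossible.
Assume only D_A conducts: V_N = 11 − 0.7 = 10.3 V, so I_R = 10.3/0.68 = 15.1 mA.
Check D_B: its anode-to-cathode voltage is 5.3 − 10.3 = -5 V < 0.7 V, so it is off. The assumption is consistent.

Only D_A conducts; I_R ≈ 15 mA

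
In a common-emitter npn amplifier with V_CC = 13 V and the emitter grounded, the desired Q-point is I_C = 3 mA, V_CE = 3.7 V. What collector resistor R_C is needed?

R_C ≈ 3.1 kΩ

Collector loop: V_CC = I_C·R_C + V_CE.
R_C = (V_CC − V_CE)/I_C = (13 − 3.7)/3 = 3.1 kΩ.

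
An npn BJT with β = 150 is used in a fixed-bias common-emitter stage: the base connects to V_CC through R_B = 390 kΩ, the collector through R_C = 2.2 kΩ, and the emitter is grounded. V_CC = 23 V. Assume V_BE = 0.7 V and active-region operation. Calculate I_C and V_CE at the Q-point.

Base loop: V_CC = I_B·R_B + V_BE, so I_B = (23 − 0.7)/390 kΩ = 0.0572 mA.
In the active region I_C = β·I_B = 150 × 0.0572 = 8.58 mA.
Collector loop: V_CE = V_CC − I_C·R_C = 23 − 8.58×2.2 = 4.13 V.
Since V_CE = 4.13 V > V_CE(sat) ≈ 0.2 V, the transistor is in the active region as assumed.

I_C ≈ 8.6 mA, V_CE ≈ 4.1 V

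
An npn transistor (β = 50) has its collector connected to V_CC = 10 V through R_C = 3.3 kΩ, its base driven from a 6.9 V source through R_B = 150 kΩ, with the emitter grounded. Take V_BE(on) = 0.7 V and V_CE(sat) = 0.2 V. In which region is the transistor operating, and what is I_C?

Assume active. Base-emitter loop: I_B = (V_BB − V_BE)/R_B = (6.9 − 0.7)/150 = 0.0413 mA.
I_C = β·I_B = 50×0.0413 = 2.07 mA.
V_CE = V_CC − I_C·R_C = 10 − 2.07×3.3 = 3.18 V > V_CE(sat), so the active-region assumption holds.

active; I_C ≈ 2.1 mA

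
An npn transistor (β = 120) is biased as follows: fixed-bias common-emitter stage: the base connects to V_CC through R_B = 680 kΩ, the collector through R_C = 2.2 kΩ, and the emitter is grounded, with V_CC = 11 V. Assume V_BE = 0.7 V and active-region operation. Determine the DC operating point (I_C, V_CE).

Base loop: V_CC = I_B·R_B + V_BE, so I_B = (11 − 0.7)/680 kΩ = 0.0151 mA.
In the active region I_C = β·I_B = 120 × 0.0151 = 1.82 mA.
Collector loop: V_CE = V_CC − I_C·R_C = 11 − 1.82×2.2 = 7 V.
Since V_CE = 7 V > V_CE(sat) ≈ 0.2 V, the transistor is in the active region as assumed.

I_C ≈ 1.8 mA, V_CE ≈ 7 V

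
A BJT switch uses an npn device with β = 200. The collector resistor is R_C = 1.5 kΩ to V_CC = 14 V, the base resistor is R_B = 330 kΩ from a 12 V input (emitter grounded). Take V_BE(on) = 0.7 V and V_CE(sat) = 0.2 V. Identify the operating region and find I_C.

Assume active. Base-emitter loop: I_B = (V_BB − V_BE)/R_B = (12 − 0.7)/330 = 0.0342 mA.
I_C = β·I_B = 200×0.0342 = 6.85 mA.
V_CE = V_CC − I_C·R_C = 14 − 6.85×1.5 = 3.73 V > V_CE(sat), so the active-region assumption holds.

active; I_C ≈ 6.8 mA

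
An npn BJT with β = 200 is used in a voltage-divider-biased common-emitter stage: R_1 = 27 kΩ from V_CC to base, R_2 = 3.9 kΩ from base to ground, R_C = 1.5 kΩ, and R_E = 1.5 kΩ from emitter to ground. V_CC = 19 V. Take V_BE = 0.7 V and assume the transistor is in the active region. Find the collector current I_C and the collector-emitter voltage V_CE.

I_C ≈ 1.1 mA, V_CE ≈ 16 V

Thevenize the base divider: V_Th = V_CC·R_2/(R_1+R_2) = 19×3.9/30.9 = 2.4 V, R_Th = R_1‖R_2 = 3.41 kΩ.
Base-emitter loop: V_Th = I_B·R_Th + V_BE + (β+1)I_B·R_E, so I_B = (2.4 − 0.7) / (3.41 + 201×1.5) = 0.00557 mA.
I_C = β·I_B = 200×0.00557 = 1.11 mA, and I_E = (β+1)I_B = 1.12 mA.
V_CE = V_CC − I_C·R_C − I_E·R_E = 19 − 1.11×1.5 − 1.12×1.5 = 15.7 V.
V_CE = 15.7 V > 0.2 V confirms active-region operation.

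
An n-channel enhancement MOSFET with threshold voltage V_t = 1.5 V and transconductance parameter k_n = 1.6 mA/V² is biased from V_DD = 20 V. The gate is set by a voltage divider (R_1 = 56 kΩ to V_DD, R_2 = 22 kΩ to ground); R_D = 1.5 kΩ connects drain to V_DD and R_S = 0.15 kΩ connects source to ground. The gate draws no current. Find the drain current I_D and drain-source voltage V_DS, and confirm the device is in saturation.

I_D ≈ 7.4 mA, V_DS ≈ 7.8 V

V_G = V_DD·R_2/(R_1+R_2) = 20×22/78 = 5.64 V.
Assume saturation: I_D = (k_n/2)(V_GS − V_t)² with V_GS = V_G − I_D·R_S = 5.64 − 0.15·I_D.
Substituting gives 0.018·I_D² − 1.99·I_D + 13.7 = 0, with roots I_D = 7.37 or 103 mA.
The root I_D = 103 mA gives V_GS = -9.87 V ≤ V_t, so take I_D = 7.37 mA.
Then V_GS = 4.54 V and V_DS = V_DD − I_D(R_D+R_S) = 20 − 7.37×1.65 = 7.84 V.
Saturation requires V_DS ≥ V_GS − V_t = 3.04 V; 7.84 ≥ 3.04 ✓.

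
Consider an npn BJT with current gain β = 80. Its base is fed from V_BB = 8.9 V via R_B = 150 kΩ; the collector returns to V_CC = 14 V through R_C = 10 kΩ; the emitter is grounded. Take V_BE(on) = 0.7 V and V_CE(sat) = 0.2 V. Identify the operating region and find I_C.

saturation; I_C ≈ 1.4 mA

Assume active: I_B = (8.9 − 0.7)/150 = 0.0547 mA, giving I_C = β·I_B = 4.37 mA.
But then V_CE = 14 − 4.37×10 = -29.7 V < V_CE(sat) = 0.2 V — impossible in the active region.
So the transistor is saturated. With V_CE = 0.2 V, I_C = (V_CC − 0.2)/R_C = 13.8/10 = 1.38 mA.
Check: β·I_B = 4.37 mA > I_C = 1.38 mA, confirming saturation.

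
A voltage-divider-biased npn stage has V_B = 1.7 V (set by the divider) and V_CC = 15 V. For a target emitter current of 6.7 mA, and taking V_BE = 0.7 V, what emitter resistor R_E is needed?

V_E = V_B − V_BE = 1.7 − 0.7 = 1 V.
R_E = V_E / I_E = 1 / 6.7 = 0.149 kΩ.

R_E ≈ 0.15 kΩ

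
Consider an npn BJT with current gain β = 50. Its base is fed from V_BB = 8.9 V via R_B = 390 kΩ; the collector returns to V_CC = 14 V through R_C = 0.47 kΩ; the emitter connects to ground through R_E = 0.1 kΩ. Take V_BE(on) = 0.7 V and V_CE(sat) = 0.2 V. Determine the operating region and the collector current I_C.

active; I_C ≈ 1 mA

Assume active. Base-emitter loop: I_B = (V_BB − V_BE)/(R_B + (β+1)R_E) = (8.9 − 0.7)/(390 + 51×0.1) = 0.0208 mA.
I_C = β·I_B = 50×0.0208 = 1.04 mA.
V_CE = V_CC − I_C·R_C − I_E·R_E = 14 − 1.04×0.47 − 1.06×0.1 = 13.4 V > V_CE(sat), so the active-region assumption holds.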